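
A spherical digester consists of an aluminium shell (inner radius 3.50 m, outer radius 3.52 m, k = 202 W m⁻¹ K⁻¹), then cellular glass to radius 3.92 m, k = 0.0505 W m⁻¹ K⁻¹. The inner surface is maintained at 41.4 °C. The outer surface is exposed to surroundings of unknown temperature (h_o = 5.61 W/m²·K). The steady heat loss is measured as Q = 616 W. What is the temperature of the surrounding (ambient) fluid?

T_out = 12.7 °C

Sum the resistances:
  R_aluminium = (1/3.50 − 1/3.52)/(4πk) = 0.001623/(4π·202) = 6.395×10^-7 K/W
  R_cellular glass = (1/3.52 − 1/3.92)/(4πk) = 0.02899/(4π·0.0505) = 0.04568 K/W
  R_conv,out = 1/(4πr²h) = 1/(4π·3.92²·5.61) = 9.231×10^-4 K/W
ΣR = 0.04660 K/W
ΔT = Q·ΣR = 616 × 0.04660 = 28.71 K
Heat flows outward, so T_out = T_in − ΔT = 41.4 − 28.71 = 12.7 °C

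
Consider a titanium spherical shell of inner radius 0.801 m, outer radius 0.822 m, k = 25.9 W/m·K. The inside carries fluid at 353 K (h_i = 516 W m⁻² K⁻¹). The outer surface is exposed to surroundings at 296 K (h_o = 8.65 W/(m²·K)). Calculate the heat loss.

Q = 4.08 kW

Resistance network (inner→outer):
  R_conv,in = 1/(4πr²h) = 1/(4π·0.801²·516) = 2.404×10^-4 K/W
  R_titanium = (1/0.801 − 1/0.822)/(4πk) = 0.03189/(4π·25.9) = 9.800×10^-5 K/W
  R_conv,out = 1/(4πr²h) = 1/(4π·0.822²·8.65) = 0.01362 K/W
ΣR = 2.404×10^-4 + 9.800×10^-5 + 0.01362 = 0.01396 K/W
Q = ΔT/ΣR = (353 K − 296 K)/0.01396 = 4080 W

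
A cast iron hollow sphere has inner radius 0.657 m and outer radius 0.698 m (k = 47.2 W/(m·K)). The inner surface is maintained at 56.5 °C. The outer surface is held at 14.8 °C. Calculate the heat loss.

Q = 4πk·ΔT/(1/r₁ − 1/r₂) = 4π × 47.2 × 41.7 / (1/0.657 − 1/0.698) = 2.77×10^5 W

Q = 2.77×10^5 W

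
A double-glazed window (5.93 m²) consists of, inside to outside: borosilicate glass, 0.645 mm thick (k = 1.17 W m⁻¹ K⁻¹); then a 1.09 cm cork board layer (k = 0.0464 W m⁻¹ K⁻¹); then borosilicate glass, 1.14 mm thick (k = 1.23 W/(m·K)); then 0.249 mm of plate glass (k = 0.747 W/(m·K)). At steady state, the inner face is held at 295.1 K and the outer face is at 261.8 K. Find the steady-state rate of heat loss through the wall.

Q = 834 W

Resistance network (inner→outer):
  R_borosilicate glass = L/(kA) = 6.45×10^-4/(1.17·5.93) = 9.296×10^-5 K/W
  R_cork board = L/(kA) = 0.0109/(0.0464·5.93) = 0.03961 K/W
  R_borosilicate glass = L/(kA) = 0.00114/(1.23·5.93) = 1.563×10^-4 K/W
  R_plate glass = L/(kA) = 2.49×10^-4/(0.747·5.93) = 5.621×10^-5 K/W
ΣR = 9.296×10^-5 + 0.03961 + 1.563×10^-4 + 5.621×10^-5 = 0.03992 K/W
Q = ΔT/ΣR = (295.1 K − 261.8 K)/0.03992 = 834 W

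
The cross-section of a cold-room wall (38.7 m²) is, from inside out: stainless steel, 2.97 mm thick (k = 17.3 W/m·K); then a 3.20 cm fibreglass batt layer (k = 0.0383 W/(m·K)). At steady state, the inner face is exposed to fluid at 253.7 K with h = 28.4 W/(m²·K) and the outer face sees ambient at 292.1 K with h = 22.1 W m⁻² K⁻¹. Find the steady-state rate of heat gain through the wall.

Resistance network (inner→outer):
  R_conv,in = 1/(hA) = 1/(28.4·38.7) = 9.099×10^-4 K/W
  R_stainless steel = L/(kA) = 0.00297/(17.3·38.7) = 4.436×10^-6 K/W
  R_fibreglass batt = L/(kA) = 0.0320/(0.0383·38.7) = 0.02159 K/W
  R_conv,out = 1/(hA) = 1/(22.1·38.7) = 0.001169 K/W
ΣR = 9.099×10^-4 + 4.436×10^-6 + 0.02159 + 0.001169 = 0.02367 K/W
Q = ΔT/ΣR = (253.7 K − 292.1 K)/0.02367 = -1620 W
(Negative Q ⇒ heat flows inward; heat gain = 1620 W.)

Q = 1620 W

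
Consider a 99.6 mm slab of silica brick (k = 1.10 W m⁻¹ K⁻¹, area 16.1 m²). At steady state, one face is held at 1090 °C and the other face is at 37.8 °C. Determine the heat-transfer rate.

Q = kA·ΔT/L = 1.10 × 16.1 × |1090 °C − 37.8 °C| / 0.0996 = 1.87×10^5 W

Q = 1.87×10^5 W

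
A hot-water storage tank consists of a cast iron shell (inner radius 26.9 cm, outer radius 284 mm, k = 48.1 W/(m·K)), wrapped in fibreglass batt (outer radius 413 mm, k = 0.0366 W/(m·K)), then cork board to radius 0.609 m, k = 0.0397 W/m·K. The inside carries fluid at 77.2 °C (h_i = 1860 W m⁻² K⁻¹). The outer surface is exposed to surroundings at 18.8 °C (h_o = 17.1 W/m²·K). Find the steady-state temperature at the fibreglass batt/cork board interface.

Treat each layer as a resistance in series:
  R_conv,in = 1/(4πr²h) = 1/(4π·0.269²·1860) = 5.913×10^-4 K/W
  R_cast iron = (1/0.269 − 1/0.284)/(4πk) = 0.1963/(4π·48.1) = 3.248×10^-4 K/W
  R_fibreglass batt = (1/0.284 − 1/0.413)/(4πk) = 1.100/(4π·0.0366) = 2.391 K/W
  R_cork board = (1/0.413 − 1/0.609)/(4πk) = 0.7793/(4π·0.0397) = 1.562 K/W
  R_conv,out = 1/(4πr²h) = 1/(4π·0.609²·17.1) = 0.01255 K/W
ΣR = 5.913×10^-4 + 3.248×10^-4 + 2.391 + 1.562 + 0.01255 = 3.966 K/W
Q = ΔT/ΣR = (77.2 °C − 18.8 °C)/3.966 = 14.73 W
From the inner boundary to the fibreglass batt/cork board interface, ΣR_partial = 2.392 K/W.
T_interface = T_in − Q·ΣR_partial = 77.2 °C − (14.73)(2.392) = 42.0 °C

T = 42.0 °C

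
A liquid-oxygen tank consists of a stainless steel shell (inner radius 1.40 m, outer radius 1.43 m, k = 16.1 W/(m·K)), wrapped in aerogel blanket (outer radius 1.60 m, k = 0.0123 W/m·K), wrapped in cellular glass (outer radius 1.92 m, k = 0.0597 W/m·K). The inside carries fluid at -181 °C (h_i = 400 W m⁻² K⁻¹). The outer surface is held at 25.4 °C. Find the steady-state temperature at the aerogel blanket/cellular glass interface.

T = -20.8 °C

Resistance network (inner→outer):
  R_conv,in = 1/(4πr²h) = 1/(4π·1.40²·400) = 1.015×10^-4 K/W
  R_stainless steel = (1/1.40 − 1/1.43)/(4πk) = 0.01499/(4π·16.1) = 7.407×10^-5 K/W
  R_aerogel blanket = (1/1.43 − 1/1.60)/(4πk) = 0.07430/(4π·0.0123) = 0.4807 K/W
  R_cellular glass = (1/1.60 − 1/1.92)/(4πk) = 0.1042/(4π·0.0597) = 0.1388 K/W
ΣR = 1.015×10^-4 + 7.407×10^-5 + 0.4807 + 0.1388 = 0.6197 K/W
Q = ΔT/ΣR = (-181 °C − 25.4 °C)/0.6197 = -333.1 W
From the inner boundary to the aerogel blanket/cellular glass interface, ΣR_partial = 0.4809 K/W.
T_interface = T_in − Q·ΣR_partial = -181 °C − (-333.1)(0.4809) = -20.8 °C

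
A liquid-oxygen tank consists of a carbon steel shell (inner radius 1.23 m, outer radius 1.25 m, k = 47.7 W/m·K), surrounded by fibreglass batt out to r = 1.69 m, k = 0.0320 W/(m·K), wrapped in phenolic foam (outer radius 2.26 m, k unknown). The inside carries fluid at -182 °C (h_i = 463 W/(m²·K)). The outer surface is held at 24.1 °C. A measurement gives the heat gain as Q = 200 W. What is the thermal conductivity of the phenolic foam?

ΣR = ΔT/Q = |-182 − 24.1|/200 = 1.030 K/W
Known resistances:
  R_conv,in = 1/(4πr²h) = 1/(4π·1.23²·463) = 1.136×10^-4 K/W
  R_carbon steel = (1/1.23 − 1/1.25)/(4πk) = 0.01301/(4π·47.7) = 2.170×10^-5 K/W
  R_fibreglass batt = (1/1.25 − 1/1.69)/(4πk) = 0.2083/(4π·0.0320) = 0.5180 K/W
R_phenolic foam = ΣR − ΣR_known = 1.030 − 0.5181 = 0.5119 K/W
(1/r₁−1/r₂)/(4πk) = 0.5119 ⇒ k = 0.1492/(4π·0.5119) = 0.0232 W/m·K

k = 0.0232 W/m·K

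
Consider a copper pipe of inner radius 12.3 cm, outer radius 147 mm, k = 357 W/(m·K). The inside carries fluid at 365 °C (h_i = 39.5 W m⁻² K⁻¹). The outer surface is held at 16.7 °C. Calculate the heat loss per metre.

Q' = 10.6 kW/m

Series thermal resistances, inner to outer:
  R'_conv,in = 1/(2πr h) = 1/(2π·0.123·39.5) = 0.03276 m·K/W
  R'_copper = ln(0.147/0.123)/(2πk) = 0.1782/(2π·357) = 7.947×10^-5 m·K/W
ΣR = 0.03276 + 7.947×10^-5 = 0.03284 m·K/W
Q' = ΔT/ΣR = (365 °C − 16.7 °C)/0.03284 = 10600 W/m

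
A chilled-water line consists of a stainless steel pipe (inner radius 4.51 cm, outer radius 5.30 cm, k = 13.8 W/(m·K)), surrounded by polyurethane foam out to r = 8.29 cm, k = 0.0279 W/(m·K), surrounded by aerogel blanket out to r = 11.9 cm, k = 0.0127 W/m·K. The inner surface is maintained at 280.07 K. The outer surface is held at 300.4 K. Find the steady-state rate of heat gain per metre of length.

Q' = 2.87 W/m

Series thermal resistances, inner to outer:
  R'_stainless steel = ln(0.0530/0.0451)/(2πk) = 0.1614/(2π·13.8) = 0.001862 m·K/W
  R'_polyurethane foam = ln(0.0829/0.0530)/(2πk) = 0.4473/(2π·0.0279) = 2.552 m·K/W
  R'_aerogel blanket = ln(0.119/0.0829)/(2πk) = 0.3615/(2π·0.0127) = 4.530 m·K/W
ΣR = 0.001862 + 2.552 + 4.530 = 7.084 m·K/W
Q' = ΔT/ΣR = (280.07 K − 300.4 K)/7.084 = -2.87 W/m
(Negative Q' ⇒ heat flows inward; heat gain = 2.87 W/m.)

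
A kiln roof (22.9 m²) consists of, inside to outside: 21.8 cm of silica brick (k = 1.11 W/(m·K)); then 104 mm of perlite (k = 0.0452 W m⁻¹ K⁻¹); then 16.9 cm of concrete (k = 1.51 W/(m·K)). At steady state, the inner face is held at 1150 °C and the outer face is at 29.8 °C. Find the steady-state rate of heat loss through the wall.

Series thermal resistances, inner to outer:
  R_silica brick = L/(kA) = 0.218/(1.11·22.9) = 0.008576 K/W
  R_perlite = L/(kA) = 0.104/(0.0452·22.9) = 0.1005 K/W
  R_concrete = L/(kA) = 0.169/(1.51·22.9) = 0.004887 K/W
ΣR = 0.008576 + 0.1005 + 0.004887 = 0.1140 K/W
Q = ΔT/ΣR = (1150 °C − 29.8 °C)/0.1140 = 9830 W

Q = 9.83 kW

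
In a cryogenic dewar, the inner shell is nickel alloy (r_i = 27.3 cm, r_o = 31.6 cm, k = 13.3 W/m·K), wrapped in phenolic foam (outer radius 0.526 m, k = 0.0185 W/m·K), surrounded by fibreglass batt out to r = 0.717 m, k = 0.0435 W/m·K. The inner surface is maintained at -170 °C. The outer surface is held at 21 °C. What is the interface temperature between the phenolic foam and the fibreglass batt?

Resistance network (inner→outer):
  R_nickel alloy = (1/0.273 − 1/0.316)/(4πk) = 0.4984/(4π·13.3) = 0.002982 K/W
  R_phenolic foam = (1/0.316 − 1/0.526)/(4πk) = 1.263/(4π·0.0185) = 5.435 K/W
  R_fibreglass batt = (1/0.526 − 1/0.717)/(4πk) = 0.5064/(4π·0.0435) = 0.9265 K/W
ΣR = 0.002982 + 5.435 + 0.9265 = 6.364 K/W
Q = ΔT/ΣR = (-170 °C − 21 °C)/6.364 = -30.01 W
From the inner boundary to the phenolic foam/fibreglass batt interface, ΣR_partial = 5.438 K/W.
T_interface = T_in − Q·ΣR_partial = -170 °C − (-30.01)(5.438) = -6.8 °C

T = -6.8 °C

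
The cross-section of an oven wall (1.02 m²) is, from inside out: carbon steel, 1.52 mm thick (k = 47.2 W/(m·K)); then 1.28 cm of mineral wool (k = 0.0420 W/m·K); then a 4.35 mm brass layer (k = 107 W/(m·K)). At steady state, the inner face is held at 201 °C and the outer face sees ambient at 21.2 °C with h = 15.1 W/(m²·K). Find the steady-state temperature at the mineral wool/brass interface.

Resistance network (inner→outer):
  R_carbon steel = L/(kA) = 0.00152/(47.2·1.02) = 3.157×10^-5 K/W
  R_mineral wool = L/(kA) = 0.0128/(0.0420·1.02) = 0.2988 K/W
  R_brass = L/(kA) = 0.00435/(107·1.02) = 3.986×10^-5 K/W
  R_conv,out = 1/(hA) = 1/(15.1·1.02) = 0.06493 K/W
ΣR = 3.157×10^-5 + 0.2988 + 3.986×10^-5 + 0.06493 = 0.3638 K/W
Q = ΔT/ΣR = (201 °C − 21.2 °C)/0.3638 = 494.2 W
From the inner boundary to the mineral wool/brass interface, ΣR_partial = 0.2988 K/W.
T_interface = T_in − Q·ΣR_partial = 201 °C − (494.2)(0.2988) = 53.3 °C

T = 53.3 °C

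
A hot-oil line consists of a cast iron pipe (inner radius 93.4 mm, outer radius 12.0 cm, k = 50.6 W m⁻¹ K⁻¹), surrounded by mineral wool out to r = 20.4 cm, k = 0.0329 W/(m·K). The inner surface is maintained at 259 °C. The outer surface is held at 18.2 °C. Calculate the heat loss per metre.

Treat each layer as a resistance in series:
  R'_cast iron = ln(0.120/0.0934)/(2πk) = 0.2506/(2π·50.6) = 7.882×10^-4 m·K/W
  R'_mineral wool = ln(0.204/0.120)/(2πk) = 0.5306/(2π·0.0329) = 2.567 m·K/W
ΣR = 7.882×10^-4 + 2.567 = 2.568 m·K/W
Q' = ΔT/ΣR = (259 °C − 18.2 °C)/2.568 = 93.8 W/m

Q' = 93.8 W/m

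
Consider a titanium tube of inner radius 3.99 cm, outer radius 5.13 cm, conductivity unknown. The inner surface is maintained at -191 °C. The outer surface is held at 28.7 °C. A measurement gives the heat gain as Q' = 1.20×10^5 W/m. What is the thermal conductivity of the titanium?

k = 21.8 W/m·K

ΣR = ΔT/Q' = |-191 − 28.7|/1.20×10^5 = 0.001831 m·K/W
ln(r₂/r₁)/(2πk) = 0.001831 ⇒ k = 0.2513/(2π·0.001831) = 21.8 W/m·K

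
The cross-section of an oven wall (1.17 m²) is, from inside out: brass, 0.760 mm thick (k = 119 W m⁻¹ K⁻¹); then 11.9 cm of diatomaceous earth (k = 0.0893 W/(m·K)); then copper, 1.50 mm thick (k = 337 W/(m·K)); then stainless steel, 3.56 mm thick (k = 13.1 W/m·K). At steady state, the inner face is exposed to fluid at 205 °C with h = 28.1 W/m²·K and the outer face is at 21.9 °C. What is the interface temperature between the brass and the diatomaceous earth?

T = 200 °C

Treat each layer as a resistance in series:
  R_conv,in = 1/(hA) = 1/(28.1·1.17) = 0.03042 K/W
  R_brass = L/(kA) = 7.60×10^-4/(119·1.17) = 5.459×10^-6 K/W
  R_diatomaceous earth = L/(kA) = 0.119/(0.0893·1.17) = 1.139 K/W
  R_copper = L/(kA) = 0.00150/(337·1.17) = 3.804×10^-6 K/W
  R_stainless steel = L/(kA) = 0.00356/(13.1·1.17) = 2.323×10^-4 K/W
ΣR = 0.03042 + 5.459×10^-6 + 1.139 + 3.804×10^-6 + 2.323×10^-4 = 1.170 K/W
Q = ΔT/ΣR = (205 °C − 21.9 °C)/1.170 = 156.5 W
From the inner boundary to the brass/diatomaceous earth interface, ΣR_partial = 0.03043 K/W.
T_interface = T_in − Q·ΣR_partial = 205 °C − (156.5)(0.03043) = 200 °C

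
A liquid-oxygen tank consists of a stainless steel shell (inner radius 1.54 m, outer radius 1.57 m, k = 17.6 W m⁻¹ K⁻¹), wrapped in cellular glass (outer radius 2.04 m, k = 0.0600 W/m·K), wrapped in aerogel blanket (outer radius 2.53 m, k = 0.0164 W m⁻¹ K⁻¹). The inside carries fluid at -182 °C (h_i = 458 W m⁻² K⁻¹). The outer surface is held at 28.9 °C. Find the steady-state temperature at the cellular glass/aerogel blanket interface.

Treat each layer as a resistance in series:
  R_conv,in = 1/(4πr²h) = 1/(4π·1.54²·458) = 7.326×10^-5 K/W
  R_stainless steel = (1/1.54 − 1/1.57)/(4πk) = 0.01241/(4π·17.6) = 5.610×10^-5 K/W
  R_cellular glass = (1/1.57 − 1/2.04)/(4πk) = 0.1467/(4π·0.0600) = 0.1946 K/W
  R_aerogel blanket = (1/2.04 − 1/2.53)/(4πk) = 0.09494/(4π·0.0164) = 0.4607 K/W
ΣR = 7.326×10^-5 + 5.610×10^-5 + 0.1946 + 0.4607 = 0.6554 K/W
Q = ΔT/ΣR = (-182 °C − 28.9 °C)/0.6554 = -321.8 W
From the inner boundary to the cellular glass/aerogel blanket interface, ΣR_partial = 0.1947 K/W.
T_interface = T_in − Q·ΣR_partial = -182 °C − (-321.8)(0.1947) = -119 °C

T = -119 °C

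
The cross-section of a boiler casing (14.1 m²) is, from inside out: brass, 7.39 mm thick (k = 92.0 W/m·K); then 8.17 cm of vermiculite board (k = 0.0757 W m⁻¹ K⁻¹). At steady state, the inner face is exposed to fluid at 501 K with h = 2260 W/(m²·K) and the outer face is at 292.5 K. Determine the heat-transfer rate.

Resistance network (inner→outer):
  R_conv,in = 1/(hA) = 1/(2260·14.1) = 3.138×10^-5 K/W
  R_brass = L/(kA) = 0.00739/(92.0·14.1) = 5.697×10^-6 K/W
  R_vermiculite board = L/(kA) = 0.0817/(0.0757·14.1) = 0.07654 K/W
ΣR = 3.138×10^-5 + 5.697×10^-6 + 0.07654 = 0.07658 K/W
Q = ΔT/ΣR = (501 K − 292.5 K)/0.07658 = 2720 W

Q = 2.72 kW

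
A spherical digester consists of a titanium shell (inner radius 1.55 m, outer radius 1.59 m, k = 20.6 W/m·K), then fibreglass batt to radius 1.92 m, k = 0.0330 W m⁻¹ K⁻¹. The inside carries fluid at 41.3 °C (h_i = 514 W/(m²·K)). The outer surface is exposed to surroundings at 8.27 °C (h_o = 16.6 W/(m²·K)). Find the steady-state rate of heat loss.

Q = 126 W

Treat each layer as a resistance in series:
  R_conv,in = 1/(4πr²h) = 1/(4π·1.55²·514) = 6.444×10^-5 K/W
  R_titanium = (1/1.55 − 1/1.59)/(4πk) = 0.01623/(4π·20.6) = 6.270×10^-5 K/W
  R_fibreglass batt = (1/1.59 − 1/1.92)/(4πk) = 0.1081/(4π·0.0330) = 0.2607 K/W
  R_conv,out = 1/(4πr²h) = 1/(4π·1.92²·16.6) = 0.001300 K/W
ΣR = 6.444×10^-5 + 6.270×10^-5 + 0.2607 + 0.001300 = 0.2621 K/W
Q = ΔT/ΣR = (41.3 °C − 8.27 °C)/0.2621 = 126 W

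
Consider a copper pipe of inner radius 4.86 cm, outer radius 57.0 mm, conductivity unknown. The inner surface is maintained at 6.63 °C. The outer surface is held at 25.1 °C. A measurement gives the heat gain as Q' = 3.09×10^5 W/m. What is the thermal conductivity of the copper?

k = 424 W/m·K

ΣR = ΔT/Q' = |6.63 − 25.1|/3.09×10^5 = 5.977×10^-5 m·K/W
ln(r₂/r₁)/(2πk) = 5.977×10^-5 ⇒ k = 0.1594/(2π·5.977×10^-5) = 424 W/m·K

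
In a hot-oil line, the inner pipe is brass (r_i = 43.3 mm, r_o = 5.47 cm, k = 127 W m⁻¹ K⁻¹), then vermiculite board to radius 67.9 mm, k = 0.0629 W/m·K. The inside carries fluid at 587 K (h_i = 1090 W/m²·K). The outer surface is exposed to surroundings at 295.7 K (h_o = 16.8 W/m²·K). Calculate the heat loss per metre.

Series thermal resistances, inner to outer:
  R'_conv,in = 1/(2πr h) = 1/(2π·0.0433·1090) = 0.003372 m·K/W
  R'_brass = ln(0.0547/0.0433)/(2πk) = 0.2337/(2π·127) = 2.929×10^-4 m·K/W
  R'_vermiculite board = ln(0.0679/0.0547)/(2πk) = 0.2162/(2π·0.0629) = 0.5470 m·K/W
  R'_conv,out = 1/(2πr h) = 1/(2π·0.0679·16.8) = 0.1395 m·K/W
ΣR = 0.003372 + 2.929×10^-4 + 0.5470 + 0.1395 = 0.6902 m·K/W
Q' = ΔT/ΣR = (587 K − 295.7 K)/0.6902 = 422 W/m

Q' = 422 W/m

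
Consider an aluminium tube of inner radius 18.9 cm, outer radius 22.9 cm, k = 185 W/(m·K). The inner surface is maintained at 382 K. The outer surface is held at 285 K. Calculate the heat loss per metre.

Q' = 587 kW/m

Q' = 2πk·ΔT/ln(r₂/r₁) = 2π × 185 × 97 / ln(0.229/0.189) = 5.87×10^5 W/m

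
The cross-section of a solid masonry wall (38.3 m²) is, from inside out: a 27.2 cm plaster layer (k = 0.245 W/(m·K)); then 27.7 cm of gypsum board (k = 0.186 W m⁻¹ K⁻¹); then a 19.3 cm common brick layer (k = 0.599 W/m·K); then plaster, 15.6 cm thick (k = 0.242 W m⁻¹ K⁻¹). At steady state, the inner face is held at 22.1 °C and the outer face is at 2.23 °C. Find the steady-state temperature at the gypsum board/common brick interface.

Resistance network (inner→outer):
  R_plaster = L/(kA) = 0.272/(0.245·38.3) = 0.02899 K/W
  R_gypsum board = L/(kA) = 0.277/(0.186·38.3) = 0.03888 K/W
  R_common brick = L/(kA) = 0.193/(0.599·38.3) = 0.008413 K/W
  R_plaster = L/(kA) = 0.156/(0.242·38.3) = 0.01683 K/W
ΣR = 0.02899 + 0.03888 + 0.008413 + 0.01683 = 0.09311 K/W
Q = ΔT/ΣR = (22.1 °C − 2.23 °C)/0.09311 = 213.4 W
From the inner boundary to the gypsum board/common brick interface, ΣR_partial = 0.06787 K/W.
T_interface = T_in − Q·ΣR_partial = 22.1 °C − (213.4)(0.06787) = 7.62 °C

T = 7.62 °C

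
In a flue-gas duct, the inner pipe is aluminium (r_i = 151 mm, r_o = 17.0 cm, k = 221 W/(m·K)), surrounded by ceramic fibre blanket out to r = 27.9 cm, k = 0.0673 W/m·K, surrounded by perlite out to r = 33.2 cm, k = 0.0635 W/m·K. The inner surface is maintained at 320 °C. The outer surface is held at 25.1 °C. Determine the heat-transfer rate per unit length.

Treat each layer as a resistance in series:
  R'_aluminium = ln(0.170/0.151)/(2πk) = 0.1185/(2π·221) = 8.535×10^-5 m·K/W
  R'_ceramic fibre blanket = ln(0.279/0.170)/(2πk) = 0.4954/(2π·0.0673) = 1.172 m·K/W
  R'_perlite = ln(0.332/0.279)/(2πk) = 0.1739/(2π·0.0635) = 0.4359 m·K/W
ΣR = 8.535×10^-5 + 1.172 + 0.4359 = 1.608 m·K/W
Q' = ΔT/ΣR = (320 °C − 25.1 °C)/1.608 = 183 W/m

Q' = 183 W/m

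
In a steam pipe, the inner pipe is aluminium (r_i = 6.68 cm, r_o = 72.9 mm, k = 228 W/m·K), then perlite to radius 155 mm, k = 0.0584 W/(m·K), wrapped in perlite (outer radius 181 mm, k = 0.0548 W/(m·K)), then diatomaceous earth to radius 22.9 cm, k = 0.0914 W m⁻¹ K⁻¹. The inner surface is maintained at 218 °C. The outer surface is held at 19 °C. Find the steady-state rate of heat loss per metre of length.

Q' = 68.2 W/m

Resistance network (inner→outer):
  R'_aluminium = ln(0.0729/0.0668)/(2πk) = 0.08739/(2π·228) = 6.100×10^-5 m·K/W
  R'_perlite = ln(0.155/0.0729)/(2πk) = 0.7543/(2π·0.0584) = 2.056 m·K/W
  R'_perlite = ln(0.181/0.155)/(2πk) = 0.1551/(2π·0.0548) = 0.4504 m·K/W
  R'_diatomaceous earth = ln(0.229/0.181)/(2πk) = 0.2352/(2π·0.0914) = 0.4096 m·K/W
ΣR = 6.100×10^-5 + 2.056 + 0.4504 + 0.4096 = 2.916 m·K/W
Q' = ΔT/ΣR = (218 °C − 19 °C)/2.916 = 68.2 W/m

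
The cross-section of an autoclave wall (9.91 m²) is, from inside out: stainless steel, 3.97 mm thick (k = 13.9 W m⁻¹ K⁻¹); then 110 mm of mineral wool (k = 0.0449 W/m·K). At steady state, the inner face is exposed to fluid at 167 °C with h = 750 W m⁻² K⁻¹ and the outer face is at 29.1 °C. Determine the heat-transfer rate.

Q = 557 W

Treat each layer as a resistance in series:
  R_conv,in = 1/(hA) = 1/(750·9.91) = 1.345×10^-4 K/W
  R_stainless steel = L/(kA) = 0.00397/(13.9·9.91) = 2.882×10^-5 K/W
  R_mineral wool = L/(kA) = 0.110/(0.0449·9.91) = 0.2472 K/W
ΣR = 1.345×10^-4 + 2.882×10^-5 + 0.2472 = 0.2474 K/W
Q = ΔT/ΣR = (167 °C − 29.1 °C)/0.2474 = 557 W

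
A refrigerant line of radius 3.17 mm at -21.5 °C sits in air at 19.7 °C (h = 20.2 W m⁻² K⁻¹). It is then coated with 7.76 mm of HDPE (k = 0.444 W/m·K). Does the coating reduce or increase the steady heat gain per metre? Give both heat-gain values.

increases: 16.6 → 35.4 W/m

Critical radius for a cylinder: r_cr = k/h = 0.0220 m = 2.20 cm.
Outer radius after coating: r₂ = 0.00317 + 0.00776 = 0.01093 m.
Since r₁ < r_cr and r₂ ≤ r_cr, the coating moves toward the maximum at r_cr — heat gain rises.
Bare: R = 1/(2πr₁h) = 2.485 m·K/W; Q = 41.2/2.485 = 16.6 W/m.
Coated: R = R_cond + R_conv = 1.165 m·K/W; Q = 41.2/1.165 = 35.4 W/m.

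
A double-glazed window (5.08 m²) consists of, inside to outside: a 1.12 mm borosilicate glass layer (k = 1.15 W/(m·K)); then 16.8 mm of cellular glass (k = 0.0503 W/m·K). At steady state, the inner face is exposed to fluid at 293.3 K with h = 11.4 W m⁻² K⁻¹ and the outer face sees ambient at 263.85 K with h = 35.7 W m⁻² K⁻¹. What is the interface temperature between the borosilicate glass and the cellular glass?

T = 287.5 K

Treat each layer as a resistance in series:
  R_conv,in = 1/(hA) = 1/(11.4·5.08) = 0.01727 K/W
  R_borosilicate glass = L/(kA) = 0.00112/(1.15·5.08) = 1.917×10^-4 K/W
  R_cellular glass = L/(kA) = 0.0168/(0.0503·5.08) = 0.06575 K/W
  R_conv,out = 1/(hA) = 1/(35.7·5.08) = 0.005514 K/W
ΣR = 0.01727 + 1.917×10^-4 + 0.06575 + 0.005514 = 0.08873 K/W
Q = ΔT/ΣR = (293.3 K − 263.85 K)/0.08873 = 331.9 W
From the inner boundary to the borosilicate glass/cellular glass interface, ΣR_partial = 0.01746 K/W.
T_interface = T_in − Q·ΣR_partial = 293.3 K − (331.9)(0.01746) = 287.5 K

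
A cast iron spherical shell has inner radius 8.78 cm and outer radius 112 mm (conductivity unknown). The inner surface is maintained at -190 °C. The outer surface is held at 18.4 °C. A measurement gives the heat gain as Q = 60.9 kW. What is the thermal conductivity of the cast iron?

ΣR = ΔT/Q = |-190 − 18.4|/60900 = 0.003422 K/W
(1/r₁−1/r₂)/(4πk) = 0.003422 ⇒ k = 2.461/(4π·0.003422) = 57.2 W/m·K

k = 57.2 W/m·K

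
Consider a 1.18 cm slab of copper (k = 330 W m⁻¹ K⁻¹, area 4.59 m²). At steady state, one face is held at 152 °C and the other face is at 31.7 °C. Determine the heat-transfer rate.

Q = 15400 kW

Q = kA·ΔT/L = 330 × 4.59 × |152 °C − 31.7 °C| / 0.0118 = 1.54×10^7 W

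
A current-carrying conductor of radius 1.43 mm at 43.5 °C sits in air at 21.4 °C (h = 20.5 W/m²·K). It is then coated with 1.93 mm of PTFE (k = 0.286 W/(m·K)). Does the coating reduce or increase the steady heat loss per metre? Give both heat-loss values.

increases: 4.07 → 7.93 W/m

Critical radius for a cylinder: r_cr = k/h = 0.0140 m = 1.40 cm.
Outer radius after coating: r₂ = 0.00143 + 0.00193 = 0.00336 m.
Since r₁ < r_cr and r₂ ≤ r_cr, the coating moves toward the maximum at r_cr — heat loss rises.
Bare: R = 1/(2πr₁h) = 5.429 m·K/W; Q = 22.1/5.429 = 4.07 W/m.
Coated: R = R_cond + R_conv = 2.786 m·K/W; Q = 22.1/2.786 = 7.93 W/m.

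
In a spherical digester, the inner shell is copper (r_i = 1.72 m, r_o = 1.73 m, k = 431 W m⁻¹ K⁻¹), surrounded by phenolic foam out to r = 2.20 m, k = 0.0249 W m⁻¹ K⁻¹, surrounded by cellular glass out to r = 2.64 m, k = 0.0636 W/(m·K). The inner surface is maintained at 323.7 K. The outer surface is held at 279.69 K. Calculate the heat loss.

Series thermal resistances, inner to outer:
  R_copper = (1/1.72 − 1/1.73)/(4πk) = 0.003361/(4π·431) = 6.205×10^-7 K/W
  R_phenolic foam = (1/1.73 − 1/2.20)/(4πk) = 0.1235/(4π·0.0249) = 0.3947 K/W
  R_cellular glass = (1/2.20 − 1/2.64)/(4πk) = 0.07576/(4π·0.0636) = 0.09479 K/W
ΣR = 6.205×10^-7 + 0.3947 + 0.09479 = 0.4895 K/W
Q = ΔT/ΣR = (323.7 K − 279.69 K)/0.4895 = 89.9 W

Q = 89.9 W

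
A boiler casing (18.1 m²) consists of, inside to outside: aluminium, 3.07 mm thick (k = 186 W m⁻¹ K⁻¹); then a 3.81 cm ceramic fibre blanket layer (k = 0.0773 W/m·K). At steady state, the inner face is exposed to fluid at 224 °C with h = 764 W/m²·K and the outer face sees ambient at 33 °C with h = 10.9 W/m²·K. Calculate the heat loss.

Resistance network (inner→outer):
  R_conv,in = 1/(hA) = 1/(764·18.1) = 7.231×10^-5 K/W
  R_aluminium = L/(kA) = 0.00307/(186·18.1) = 9.119×10^-7 K/W
  R_ceramic fibre blanket = L/(kA) = 0.0381/(0.0773·18.1) = 0.02723 K/W
  R_conv,out = 1/(hA) = 1/(10.9·18.1) = 0.005069 K/W
ΣR = 7.231×10^-5 + 9.119×10^-7 + 0.02723 + 0.005069 = 0.03237 K/W
Q = ΔT/ΣR = (224 °C − 33 °C)/0.03237 = 5900 W

Q = 5.90 kW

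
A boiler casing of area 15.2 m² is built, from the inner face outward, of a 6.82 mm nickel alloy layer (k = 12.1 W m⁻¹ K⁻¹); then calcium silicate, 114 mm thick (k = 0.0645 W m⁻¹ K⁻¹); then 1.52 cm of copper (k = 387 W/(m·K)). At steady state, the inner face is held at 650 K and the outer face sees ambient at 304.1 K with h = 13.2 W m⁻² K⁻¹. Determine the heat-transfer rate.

Resistance network (inner→outer):
  R_nickel alloy = L/(kA) = 0.00682/(12.1·15.2) = 3.708×10^-5 K/W
  R_calcium silicate = L/(kA) = 0.114/(0.0645·15.2) = 0.1163 K/W
  R_copper = L/(kA) = 0.0152/(387·15.2) = 2.584×10^-6 K/W
  R_conv,out = 1/(hA) = 1/(13.2·15.2) = 0.004984 K/W
ΣR = 3.708×10^-5 + 0.1163 + 2.584×10^-6 + 0.004984 = 0.1213 K/W
Q = ΔT/ΣR = (650 K − 304.1 K)/0.1213 = 2850 W

Q = 2.85 kW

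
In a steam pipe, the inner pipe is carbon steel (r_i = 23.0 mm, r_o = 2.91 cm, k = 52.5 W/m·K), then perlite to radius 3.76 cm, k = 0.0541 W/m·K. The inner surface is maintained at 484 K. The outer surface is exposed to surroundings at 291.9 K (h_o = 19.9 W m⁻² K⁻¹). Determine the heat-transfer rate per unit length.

Treat each layer as a resistance in series:
  R'_carbon steel = ln(0.0291/0.0230)/(2πk) = 0.2352/(2π·52.5) = 7.131×10^-4 m·K/W
  R'_perlite = ln(0.0376/0.0291)/(2πk) = 0.2563/(2π·0.0541) = 0.7539 m·K/W
  R'_conv,out = 1/(2πr h) = 1/(2π·0.0376·19.9) = 0.2127 m·K/W
ΣR = 7.131×10^-4 + 0.7539 + 0.2127 = 0.9673 m·K/W
Q' = ΔT/ΣR = (484 K − 291.9 K)/0.9673 = 199 W/m

Q' = 199 W/m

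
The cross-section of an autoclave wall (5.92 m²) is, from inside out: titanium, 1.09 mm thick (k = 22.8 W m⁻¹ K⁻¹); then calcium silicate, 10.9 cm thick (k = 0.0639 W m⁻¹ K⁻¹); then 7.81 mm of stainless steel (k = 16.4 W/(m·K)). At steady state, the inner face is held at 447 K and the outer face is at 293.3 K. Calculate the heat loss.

Q = 533 W

Series thermal resistances, inner to outer:
  R_titanium = L/(kA) = 0.00109/(22.8·5.92) = 8.076×10^-6 K/W
  R_calcium silicate = L/(kA) = 0.109/(0.0639·5.92) = 0.2881 K/W
  R_stainless steel = L/(kA) = 0.00781/(16.4·5.92) = 8.044×10^-5 K/W
ΣR = 8.076×10^-6 + 0.2881 + 8.044×10^-5 = 0.2882 K/W
Q = ΔT/ΣR = (447 K − 293.3 K)/0.2882 = 533 W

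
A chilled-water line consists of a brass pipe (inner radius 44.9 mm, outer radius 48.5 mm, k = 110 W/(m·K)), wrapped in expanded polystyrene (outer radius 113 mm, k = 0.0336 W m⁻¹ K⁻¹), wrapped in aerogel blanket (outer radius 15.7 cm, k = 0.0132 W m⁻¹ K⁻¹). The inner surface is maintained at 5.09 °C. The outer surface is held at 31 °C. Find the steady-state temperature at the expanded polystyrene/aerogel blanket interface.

Treat each layer as a resistance in series:
  R'_brass = ln(0.0485/0.0449)/(2πk) = 0.07713/(2π·110) = 1.116×10^-4 m·K/W
  R'_expanded polystyrene = ln(0.113/0.0485)/(2πk) = 0.8458/(2π·0.0336) = 4.006 m·K/W
  R'_aerogel blanket = ln(0.157/0.113)/(2πk) = 0.3289/(2π·0.0132) = 3.965 m·K/W
ΣR = 1.116×10^-4 + 4.006 + 3.965 = 7.971 m·K/W
Q' = ΔT/ΣR = (5.09 °C − 31 °C)/7.971 = -3.251 W/m
From the inner boundary to the expanded polystyrene/aerogel blanket interface, ΣR_partial = 4.006 m·K/W.
T_interface = T_in − Q'·ΣR_partial = 5.09 °C − (-3.251)(4.006) = 18.1 °C

T = 18.1 °C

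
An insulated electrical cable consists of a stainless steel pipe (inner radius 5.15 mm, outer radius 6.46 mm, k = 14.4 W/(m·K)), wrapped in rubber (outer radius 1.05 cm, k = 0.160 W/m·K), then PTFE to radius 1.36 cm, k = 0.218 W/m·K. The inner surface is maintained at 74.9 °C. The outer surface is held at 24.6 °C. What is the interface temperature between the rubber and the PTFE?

T = 38.7 °C

Series thermal resistances, inner to outer:
  R'_stainless steel = ln(0.00646/0.00515)/(2πk) = 0.2266/(2π·14.4) = 0.002505 m·K/W
  R'_rubber = ln(0.0105/0.00646)/(2πk) = 0.4857/(2π·0.160) = 0.4832 m·K/W
  R'_PTFE = ln(0.0136/0.0105)/(2πk) = 0.2587/(2π·0.218) = 0.1889 m·K/W
ΣR = 0.002505 + 0.4832 + 0.1889 = 0.6746 m·K/W
Q' = ΔT/ΣR = (74.9 °C − 24.6 °C)/0.6746 = 74.56 W/m
From the inner boundary to the rubber/PTFE interface, ΣR_partial = 0.4857 m·K/W.
T_interface = T_in − Q'·ΣR_partial = 74.9 °C − (74.56)(0.4857) = 38.7 °C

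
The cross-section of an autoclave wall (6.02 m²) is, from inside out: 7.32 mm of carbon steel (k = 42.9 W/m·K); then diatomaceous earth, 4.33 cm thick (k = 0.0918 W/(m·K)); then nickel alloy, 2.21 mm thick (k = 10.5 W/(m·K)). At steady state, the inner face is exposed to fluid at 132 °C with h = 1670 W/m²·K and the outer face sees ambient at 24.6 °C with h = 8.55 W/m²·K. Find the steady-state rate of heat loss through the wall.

Q = 1100 W

Resistance network (inner→outer):
  R_conv,in = 1/(hA) = 1/(1670·6.02) = 9.947×10^-5 K/W
  R_carbon steel = L/(kA) = 0.00732/(42.9·6.02) = 2.834×10^-5 K/W
  R_diatomaceous earth = L/(kA) = 0.0433/(0.0918·6.02) = 0.07835 K/W
  R_nickel alloy = L/(kA) = 0.00221/(10.5·6.02) = 3.496×10^-5 K/W
  R_conv,out = 1/(hA) = 1/(8.55·6.02) = 0.01943 K/W
ΣR = 9.947×10^-5 + 2.834×10^-5 + 0.07835 + 3.496×10^-5 + 0.01943 = 0.09794 K/W
Q = ΔT/ΣR = (132 °C − 24.6 °C)/0.09794 = 1100 W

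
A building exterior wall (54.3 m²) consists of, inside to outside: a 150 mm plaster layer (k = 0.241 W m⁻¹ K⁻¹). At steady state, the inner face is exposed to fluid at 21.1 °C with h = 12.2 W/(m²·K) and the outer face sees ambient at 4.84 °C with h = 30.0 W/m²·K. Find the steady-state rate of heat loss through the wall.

Q = 1200 W

Treat each layer as a resistance in series:
  R_conv,in = 1/(hA) = 1/(12.2·54.3) = 0.001510 K/W
  R_plaster = L/(kA) = 0.150/(0.241·54.3) = 0.01146 K/W
  R_conv,out = 1/(hA) = 1/(30.0·54.3) = 6.139×10^-4 K/W
ΣR = 0.001510 + 0.01146 + 6.139×10^-4 = 0.01358 K/W
Q = ΔT/ΣR = (21.1 °C − 4.84 °C)/0.01358 = 1200 W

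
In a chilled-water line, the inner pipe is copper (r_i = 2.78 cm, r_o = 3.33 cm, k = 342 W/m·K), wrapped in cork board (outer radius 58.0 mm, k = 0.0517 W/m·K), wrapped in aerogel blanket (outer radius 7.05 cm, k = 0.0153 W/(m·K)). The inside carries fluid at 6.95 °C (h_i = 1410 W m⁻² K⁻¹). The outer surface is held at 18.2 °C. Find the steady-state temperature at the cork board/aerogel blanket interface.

T = 12.1 °C

Treat each layer as a resistance in series:
  R'_conv,in = 1/(2πr h) = 1/(2π·0.0278·1410) = 0.004060 m·K/W
  R'_copper = ln(0.0333/0.0278)/(2πk) = 0.1805/(2π·342) = 8.401×10^-5 m·K/W
  R'_cork board = ln(0.0580/0.0333)/(2πk) = 0.5549/(2π·0.0517) = 1.708 m·K/W
  R'_aerogel blanket = ln(0.0705/0.0580)/(2πk) = 0.1952/(2π·0.0153) = 2.030 m·K/W
ΣR = 0.004060 + 8.401×10^-5 + 1.708 + 2.030 = 3.742 m·K/W
Q' = ΔT/ΣR = (6.95 °C − 18.2 °C)/3.742 = -3.006 W/m
From the inner boundary to the cork board/aerogel blanket interface, ΣR_partial = 1.712 m·K/W.
T_interface = T_in − Q'·ΣR_partial = 6.95 °C − (-3.006)(1.712) = 12.1 °C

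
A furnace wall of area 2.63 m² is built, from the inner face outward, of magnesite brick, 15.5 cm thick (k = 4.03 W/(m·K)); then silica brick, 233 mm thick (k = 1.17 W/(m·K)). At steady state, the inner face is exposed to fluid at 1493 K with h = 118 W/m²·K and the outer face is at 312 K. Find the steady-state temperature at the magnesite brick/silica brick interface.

Resistance network (inner→outer):
  R_conv,in = 1/(hA) = 1/(118·2.63) = 0.003222 K/W
  R_magnesite brick = L/(kA) = 0.155/(4.03·2.63) = 0.01462 K/W
  R_silica brick = L/(kA) = 0.233/(1.17·2.63) = 0.07572 K/W
ΣR = 0.003222 + 0.01462 + 0.07572 = 0.09356 K/W
Q = ΔT/ΣR = (1493 K − 312 K)/0.09356 = 12620 W
From the inner boundary to the magnesite brick/silica brick interface, ΣR_partial = 0.01784 K/W.
T_interface = T_in − Q·ΣR_partial = 1493 K − (12620)(0.01784) = 1268 K

T = 1268 K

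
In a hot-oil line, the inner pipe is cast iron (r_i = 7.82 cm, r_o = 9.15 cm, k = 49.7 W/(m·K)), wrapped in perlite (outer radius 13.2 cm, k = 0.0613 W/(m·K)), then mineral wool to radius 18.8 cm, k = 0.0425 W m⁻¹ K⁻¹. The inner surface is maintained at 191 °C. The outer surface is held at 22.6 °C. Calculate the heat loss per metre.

Q' = 74.0 W/m

Treat each layer as a resistance in series:
  R'_cast iron = ln(0.0915/0.0782)/(2πk) = 0.1571/(2π·49.7) = 5.030×10^-4 m·K/W
  R'_perlite = ln(0.132/0.0915)/(2πk) = 0.3665/(2π·0.0613) = 0.9515 m·K/W
  R'_mineral wool = ln(0.188/0.132)/(2πk) = 0.3536/(2π·0.0425) = 1.324 m·K/W
ΣR = 5.030×10^-4 + 0.9515 + 1.324 = 2.276 m·K/W
Q' = ΔT/ΣR = (191 °C − 22.6 °C)/2.276 = 74.0 W/m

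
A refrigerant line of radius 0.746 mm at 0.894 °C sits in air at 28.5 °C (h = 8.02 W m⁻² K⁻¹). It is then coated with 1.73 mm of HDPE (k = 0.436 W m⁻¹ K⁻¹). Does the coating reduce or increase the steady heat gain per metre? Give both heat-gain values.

Critical radius for a cylinder: r_cr = k/h = 0.0544 m = 5.44 cm.
Outer radius after coating: r₂ = 7.46×10^-4 + 0.00173 = 0.002476 m.
Since r₁ < r_cr and r₂ ≤ r_cr, the coating moves toward the maximum at r_cr — heat gain rises.
Bare: R = 1/(2πr₁h) = 26.60 m·K/W; Q = 27.606/26.60 = 1.04 W/m.
Coated: R = R_cond + R_conv = 8.453 m·K/W; Q = 27.606/8.453 = 3.27 W/m.

increases: 1.04 → 3.27 W/m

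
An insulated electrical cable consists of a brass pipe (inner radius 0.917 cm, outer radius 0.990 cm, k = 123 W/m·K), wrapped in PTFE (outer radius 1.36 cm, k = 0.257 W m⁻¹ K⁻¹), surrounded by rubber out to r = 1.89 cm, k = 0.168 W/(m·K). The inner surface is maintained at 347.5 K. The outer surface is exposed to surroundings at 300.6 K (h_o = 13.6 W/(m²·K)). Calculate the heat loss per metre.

Resistance network (inner→outer):
  R'_brass = ln(0.00990/0.00917)/(2πk) = 0.07660/(2π·123) = 9.911×10^-5 m·K/W
  R'_PTFE = ln(0.0136/0.00990)/(2πk) = 0.3175/(2π·0.257) = 0.1966 m·K/W
  R'_rubber = ln(0.0189/0.0136)/(2πk) = 0.3291/(2π·0.168) = 0.3118 m·K/W
  R'_conv,out = 1/(2πr h) = 1/(2π·0.0189·13.6) = 0.6192 m·K/W
ΣR = 9.911×10^-5 + 0.1966 + 0.3118 + 0.6192 = 1.128 m·K/W
Q' = ΔT/ΣR = (347.5 K − 300.6 K)/1.128 = 41.6 W/m

Q' = 41.6 W/m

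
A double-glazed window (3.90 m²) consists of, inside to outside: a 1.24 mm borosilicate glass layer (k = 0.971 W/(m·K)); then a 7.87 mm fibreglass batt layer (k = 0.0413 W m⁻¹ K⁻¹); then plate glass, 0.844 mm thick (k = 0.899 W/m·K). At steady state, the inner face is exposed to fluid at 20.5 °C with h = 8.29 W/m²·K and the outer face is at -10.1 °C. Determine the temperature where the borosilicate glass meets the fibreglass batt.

Series thermal resistances, inner to outer:
  R_conv,in = 1/(hA) = 1/(8.29·3.90) = 0.03093 K/W
  R_borosilicate glass = L/(kA) = 0.00124/(0.971·3.90) = 3.274×10^-4 K/W
  R_fibreglass batt = L/(kA) = 0.00787/(0.0413·3.90) = 0.04886 K/W
  R_plate glass = L/(kA) = 8.44×10^-4/(0.899·3.90) = 2.407×10^-4 K/W
ΣR = 0.03093 + 3.274×10^-4 + 0.04886 + 2.407×10^-4 = 0.08036 K/W
Q = ΔT/ΣR = (20.5 °C − -10.1 °C)/0.08036 = 380.8 W
From the inner boundary to the borosilicate glass/fibreglass batt interface, ΣR_partial = 0.03126 K/W.
T_interface = T_in − Q·ΣR_partial = 20.5 °C − (380.8)(0.03126) = 8.60 °C

T = 8.60 °C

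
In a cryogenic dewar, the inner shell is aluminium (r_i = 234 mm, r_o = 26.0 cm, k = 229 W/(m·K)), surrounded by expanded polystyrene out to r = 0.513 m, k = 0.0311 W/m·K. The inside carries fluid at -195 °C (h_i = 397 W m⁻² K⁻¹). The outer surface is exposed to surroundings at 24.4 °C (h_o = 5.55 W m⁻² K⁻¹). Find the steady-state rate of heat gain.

Treat each layer as a resistance in series:
  R_conv,in = 1/(4πr²h) = 1/(4π·0.234²·397) = 0.003661 K/W
  R_aluminium = (1/0.234 − 1/0.260)/(4πk) = 0.4274/(4π·229) = 1.485×10^-4 K/W
  R_expanded polystyrene = (1/0.260 − 1/0.513)/(4πk) = 1.897/(4π·0.0311) = 4.854 K/W
  R_conv,out = 1/(4πr²h) = 1/(4π·0.513²·5.55) = 0.05448 K/W
ΣR = 0.003661 + 1.485×10^-4 + 4.854 + 0.05448 = 4.912 K/W
Q = ΔT/ΣR = (-195 °C − 24.4 °C)/4.912 = -44.7 W
(Negative Q ⇒ heat flows inward; heat gain = 44.7 W.)

Q = 44.7 W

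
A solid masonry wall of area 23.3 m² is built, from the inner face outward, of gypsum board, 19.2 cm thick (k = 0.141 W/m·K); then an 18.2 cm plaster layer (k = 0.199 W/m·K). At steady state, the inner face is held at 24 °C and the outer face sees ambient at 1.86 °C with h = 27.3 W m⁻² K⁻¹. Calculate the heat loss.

Q = 223 W

Resistance network (inner→outer):
  R_gypsum board = L/(kA) = 0.192/(0.141·23.3) = 0.05844 K/W
  R_plaster = L/(kA) = 0.182/(0.199·23.3) = 0.03925 K/W
  R_conv,out = 1/(hA) = 1/(27.3·23.3) = 0.001572 K/W
ΣR = 0.05844 + 0.03925 + 0.001572 = 0.09926 K/W
Q = ΔT/ΣR = (24 °C − 1.86 °C)/0.09926 = 223 W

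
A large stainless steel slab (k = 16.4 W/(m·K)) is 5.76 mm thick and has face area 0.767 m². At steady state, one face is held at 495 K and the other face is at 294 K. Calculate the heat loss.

Q = kA·ΔT/L = 16.4 × 0.767 × |495 K − 294 K| / 0.00576 = 4.39×10^5 W

Q = 439 kW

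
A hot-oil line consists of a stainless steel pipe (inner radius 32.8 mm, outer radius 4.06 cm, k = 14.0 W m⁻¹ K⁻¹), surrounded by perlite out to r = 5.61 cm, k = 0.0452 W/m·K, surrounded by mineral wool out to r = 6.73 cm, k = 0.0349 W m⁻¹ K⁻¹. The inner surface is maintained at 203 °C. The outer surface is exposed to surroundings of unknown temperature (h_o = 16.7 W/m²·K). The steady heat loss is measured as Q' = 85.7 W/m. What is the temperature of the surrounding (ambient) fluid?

Series resistances:
  R'_stainless steel = ln(0.0406/0.0328)/(2πk) = 0.2133/(2π·14.0) = 0.002425 m·K/W
  R'_perlite = ln(0.0561/0.0406)/(2πk) = 0.3234/(2π·0.0452) = 1.139 m·K/W
  R'_mineral wool = ln(0.0673/0.0561)/(2πk) = 0.1820/(2π·0.0349) = 0.8301 m·K/W
  R'_conv,out = 1/(2πr h) = 1/(2π·0.0673·16.7) = 0.1416 m·K/W
ΣR = 2.113 m·K/W
ΔT = Q'·ΣR = 85.7 × 2.113 = 181.1 K
Heat flows outward, so T_out = T_in − ΔT = 203 − 181.1 = 21.9 °C

T_out = 21.9 °C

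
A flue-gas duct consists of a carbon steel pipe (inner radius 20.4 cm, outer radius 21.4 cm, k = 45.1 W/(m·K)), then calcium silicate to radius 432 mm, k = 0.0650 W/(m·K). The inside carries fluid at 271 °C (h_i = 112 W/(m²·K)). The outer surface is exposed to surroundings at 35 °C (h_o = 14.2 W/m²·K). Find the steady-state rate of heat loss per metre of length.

Q' = 135 W/m

Resistance network (inner→outer):
  R'_conv,in = 1/(2πr h) = 1/(2π·0.204·112) = 0.006966 m·K/W
  R'_carbon steel = ln(0.214/0.204)/(2πk) = 0.04786/(2π·45.1) = 1.689×10^-4 m·K/W
  R'_calcium silicate = ln(0.432/0.214)/(2πk) = 0.7024/(2π·0.0650) = 1.720 m·K/W
  R'_conv,out = 1/(2πr h) = 1/(2π·0.432·14.2) = 0.02594 m·K/W
ΣR = 0.006966 + 1.689×10^-4 + 1.720 + 0.02594 = 1.753 m·K/W
Q' = ΔT/ΣR = (271 °C − 35 °C)/1.753 = 135 W/m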